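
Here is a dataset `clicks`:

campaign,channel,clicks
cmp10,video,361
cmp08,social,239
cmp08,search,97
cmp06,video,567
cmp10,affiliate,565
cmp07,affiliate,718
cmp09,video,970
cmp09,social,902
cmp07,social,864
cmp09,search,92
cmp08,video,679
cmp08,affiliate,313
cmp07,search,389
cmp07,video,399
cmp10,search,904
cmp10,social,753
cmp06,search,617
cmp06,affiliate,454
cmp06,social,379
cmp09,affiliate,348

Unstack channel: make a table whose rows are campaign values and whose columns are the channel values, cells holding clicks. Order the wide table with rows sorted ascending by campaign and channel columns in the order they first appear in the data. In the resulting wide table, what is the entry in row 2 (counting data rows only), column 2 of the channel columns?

With rows sorted ascending by campaign, row 2 is campaign=cmp07. channel columns in first-appearance order: video, social, search, affiliate; column 2 is social.
Long rows with campaign=cmp07, channel=social: clicks = 864.

864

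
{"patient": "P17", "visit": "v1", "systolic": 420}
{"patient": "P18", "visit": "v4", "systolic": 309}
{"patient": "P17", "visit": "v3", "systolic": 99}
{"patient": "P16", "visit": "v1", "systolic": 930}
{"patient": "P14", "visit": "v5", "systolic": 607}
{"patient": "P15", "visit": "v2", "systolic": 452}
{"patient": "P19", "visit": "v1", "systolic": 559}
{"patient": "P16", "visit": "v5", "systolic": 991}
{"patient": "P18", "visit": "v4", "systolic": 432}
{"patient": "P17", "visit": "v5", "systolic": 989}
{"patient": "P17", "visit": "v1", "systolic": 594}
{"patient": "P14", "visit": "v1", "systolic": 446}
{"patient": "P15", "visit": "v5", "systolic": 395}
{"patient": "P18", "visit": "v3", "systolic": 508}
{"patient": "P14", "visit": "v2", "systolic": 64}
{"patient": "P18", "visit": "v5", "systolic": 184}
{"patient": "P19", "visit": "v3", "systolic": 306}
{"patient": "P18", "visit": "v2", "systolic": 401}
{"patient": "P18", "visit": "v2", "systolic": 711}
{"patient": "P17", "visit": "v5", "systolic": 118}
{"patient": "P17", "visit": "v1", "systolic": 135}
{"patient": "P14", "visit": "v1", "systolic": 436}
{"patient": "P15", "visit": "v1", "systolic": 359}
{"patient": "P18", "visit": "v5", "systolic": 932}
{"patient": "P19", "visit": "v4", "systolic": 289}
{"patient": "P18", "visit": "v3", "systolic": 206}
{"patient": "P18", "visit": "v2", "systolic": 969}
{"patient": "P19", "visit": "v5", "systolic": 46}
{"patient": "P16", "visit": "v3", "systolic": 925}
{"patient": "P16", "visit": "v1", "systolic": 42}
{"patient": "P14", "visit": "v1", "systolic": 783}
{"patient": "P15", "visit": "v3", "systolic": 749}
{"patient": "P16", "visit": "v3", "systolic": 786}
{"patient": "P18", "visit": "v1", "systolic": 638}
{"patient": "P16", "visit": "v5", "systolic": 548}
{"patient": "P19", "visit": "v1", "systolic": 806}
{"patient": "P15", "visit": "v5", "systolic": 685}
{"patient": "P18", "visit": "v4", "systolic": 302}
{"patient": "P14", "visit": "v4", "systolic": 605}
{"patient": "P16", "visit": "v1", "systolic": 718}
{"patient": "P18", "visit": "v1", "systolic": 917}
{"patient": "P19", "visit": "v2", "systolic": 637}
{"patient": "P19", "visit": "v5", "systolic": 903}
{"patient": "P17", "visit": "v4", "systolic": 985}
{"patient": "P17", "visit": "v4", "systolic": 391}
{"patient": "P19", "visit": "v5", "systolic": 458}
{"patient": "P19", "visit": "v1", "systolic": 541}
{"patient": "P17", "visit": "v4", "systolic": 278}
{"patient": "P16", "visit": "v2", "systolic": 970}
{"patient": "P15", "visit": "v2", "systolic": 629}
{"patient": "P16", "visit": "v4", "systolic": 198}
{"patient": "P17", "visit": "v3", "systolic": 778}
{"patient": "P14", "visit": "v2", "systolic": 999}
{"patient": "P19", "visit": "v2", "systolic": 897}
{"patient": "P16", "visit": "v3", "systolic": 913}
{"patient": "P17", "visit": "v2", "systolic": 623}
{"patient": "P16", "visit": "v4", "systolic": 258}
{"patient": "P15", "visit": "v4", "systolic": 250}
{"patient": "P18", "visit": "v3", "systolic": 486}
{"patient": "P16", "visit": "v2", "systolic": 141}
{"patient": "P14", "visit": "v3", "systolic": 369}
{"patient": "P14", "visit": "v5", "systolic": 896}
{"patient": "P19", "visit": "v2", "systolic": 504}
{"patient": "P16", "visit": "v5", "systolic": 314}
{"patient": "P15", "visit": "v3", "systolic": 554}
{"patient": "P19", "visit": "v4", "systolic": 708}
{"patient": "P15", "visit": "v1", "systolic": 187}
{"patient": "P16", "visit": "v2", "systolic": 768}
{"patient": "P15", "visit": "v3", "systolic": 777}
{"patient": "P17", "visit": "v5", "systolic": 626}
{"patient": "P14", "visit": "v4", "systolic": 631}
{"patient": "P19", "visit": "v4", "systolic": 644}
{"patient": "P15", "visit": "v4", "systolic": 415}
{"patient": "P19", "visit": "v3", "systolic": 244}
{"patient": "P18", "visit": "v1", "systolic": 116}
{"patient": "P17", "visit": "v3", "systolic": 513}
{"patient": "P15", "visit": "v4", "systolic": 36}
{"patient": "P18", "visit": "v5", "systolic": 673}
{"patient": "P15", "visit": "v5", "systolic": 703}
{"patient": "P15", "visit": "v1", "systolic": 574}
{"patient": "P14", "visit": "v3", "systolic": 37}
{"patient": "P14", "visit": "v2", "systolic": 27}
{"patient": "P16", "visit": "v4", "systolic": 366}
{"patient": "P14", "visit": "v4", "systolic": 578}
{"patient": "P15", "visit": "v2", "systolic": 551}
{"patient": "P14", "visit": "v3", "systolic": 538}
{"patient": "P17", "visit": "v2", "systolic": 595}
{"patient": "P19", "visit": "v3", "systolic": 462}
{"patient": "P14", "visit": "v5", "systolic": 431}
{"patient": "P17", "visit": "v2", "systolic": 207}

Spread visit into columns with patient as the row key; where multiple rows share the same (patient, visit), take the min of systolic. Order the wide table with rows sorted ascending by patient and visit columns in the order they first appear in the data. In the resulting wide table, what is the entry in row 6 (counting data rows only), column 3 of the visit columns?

With rows sorted ascending by patient, row 6 is patient=P19. visit columns in first-appearance order: v1, v4, v3, v5, v2; column 3 is v3.
Long rows with patient=P19, visit=v3: min(306, 244, 462) = 244.

244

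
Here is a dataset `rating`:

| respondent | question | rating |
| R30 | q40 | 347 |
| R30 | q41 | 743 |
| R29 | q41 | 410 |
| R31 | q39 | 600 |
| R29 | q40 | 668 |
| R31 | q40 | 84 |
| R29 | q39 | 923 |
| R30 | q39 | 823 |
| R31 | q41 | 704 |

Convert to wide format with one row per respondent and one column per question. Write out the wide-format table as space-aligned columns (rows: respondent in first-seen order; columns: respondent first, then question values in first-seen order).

Columns: respondent plus the 3 distinct question values (q40, q41, q39).
For example, row R30 column q40 takes rating=347 from the long row (R30, q40).

respondent  q40  q41  q39
R30         347  743  823
R29         668  410  923
R31         84   704  600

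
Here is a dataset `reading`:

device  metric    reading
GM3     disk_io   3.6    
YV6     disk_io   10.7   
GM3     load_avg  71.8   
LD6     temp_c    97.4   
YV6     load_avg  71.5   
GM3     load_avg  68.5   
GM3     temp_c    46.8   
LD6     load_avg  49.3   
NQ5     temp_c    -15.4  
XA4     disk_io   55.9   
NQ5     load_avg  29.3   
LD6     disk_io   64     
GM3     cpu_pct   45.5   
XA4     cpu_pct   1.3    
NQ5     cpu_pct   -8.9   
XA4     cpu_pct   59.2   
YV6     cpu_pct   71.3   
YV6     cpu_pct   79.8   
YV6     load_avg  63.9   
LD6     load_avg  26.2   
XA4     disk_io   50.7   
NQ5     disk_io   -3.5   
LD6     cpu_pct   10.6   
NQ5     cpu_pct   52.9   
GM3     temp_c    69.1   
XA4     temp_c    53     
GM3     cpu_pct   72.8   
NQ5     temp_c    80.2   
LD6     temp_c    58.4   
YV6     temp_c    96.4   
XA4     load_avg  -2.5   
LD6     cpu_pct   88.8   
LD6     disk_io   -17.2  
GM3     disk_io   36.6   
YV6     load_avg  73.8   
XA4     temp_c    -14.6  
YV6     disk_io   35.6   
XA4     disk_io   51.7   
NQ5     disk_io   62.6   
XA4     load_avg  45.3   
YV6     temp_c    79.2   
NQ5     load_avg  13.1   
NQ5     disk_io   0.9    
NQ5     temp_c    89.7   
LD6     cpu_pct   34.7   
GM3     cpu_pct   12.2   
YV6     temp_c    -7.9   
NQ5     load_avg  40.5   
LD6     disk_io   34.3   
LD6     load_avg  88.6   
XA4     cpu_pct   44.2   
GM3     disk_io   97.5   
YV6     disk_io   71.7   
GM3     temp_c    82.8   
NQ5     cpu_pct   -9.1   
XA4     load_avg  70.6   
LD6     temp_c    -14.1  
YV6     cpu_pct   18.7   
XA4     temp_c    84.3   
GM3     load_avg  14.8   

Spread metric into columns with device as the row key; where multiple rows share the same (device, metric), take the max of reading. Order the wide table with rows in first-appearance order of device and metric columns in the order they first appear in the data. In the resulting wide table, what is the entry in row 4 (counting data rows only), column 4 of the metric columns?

52.9

With rows in first-appearance order of device, row 4 is device=NQ5. metric columns in first-appearance order: disk_io, load_avg, temp_c, cpu_pct; column 4 is cpu_pct.
Long rows with device=NQ5, metric=cpu_pct: max(-8.9, 52.9, -9.1) = 52.9.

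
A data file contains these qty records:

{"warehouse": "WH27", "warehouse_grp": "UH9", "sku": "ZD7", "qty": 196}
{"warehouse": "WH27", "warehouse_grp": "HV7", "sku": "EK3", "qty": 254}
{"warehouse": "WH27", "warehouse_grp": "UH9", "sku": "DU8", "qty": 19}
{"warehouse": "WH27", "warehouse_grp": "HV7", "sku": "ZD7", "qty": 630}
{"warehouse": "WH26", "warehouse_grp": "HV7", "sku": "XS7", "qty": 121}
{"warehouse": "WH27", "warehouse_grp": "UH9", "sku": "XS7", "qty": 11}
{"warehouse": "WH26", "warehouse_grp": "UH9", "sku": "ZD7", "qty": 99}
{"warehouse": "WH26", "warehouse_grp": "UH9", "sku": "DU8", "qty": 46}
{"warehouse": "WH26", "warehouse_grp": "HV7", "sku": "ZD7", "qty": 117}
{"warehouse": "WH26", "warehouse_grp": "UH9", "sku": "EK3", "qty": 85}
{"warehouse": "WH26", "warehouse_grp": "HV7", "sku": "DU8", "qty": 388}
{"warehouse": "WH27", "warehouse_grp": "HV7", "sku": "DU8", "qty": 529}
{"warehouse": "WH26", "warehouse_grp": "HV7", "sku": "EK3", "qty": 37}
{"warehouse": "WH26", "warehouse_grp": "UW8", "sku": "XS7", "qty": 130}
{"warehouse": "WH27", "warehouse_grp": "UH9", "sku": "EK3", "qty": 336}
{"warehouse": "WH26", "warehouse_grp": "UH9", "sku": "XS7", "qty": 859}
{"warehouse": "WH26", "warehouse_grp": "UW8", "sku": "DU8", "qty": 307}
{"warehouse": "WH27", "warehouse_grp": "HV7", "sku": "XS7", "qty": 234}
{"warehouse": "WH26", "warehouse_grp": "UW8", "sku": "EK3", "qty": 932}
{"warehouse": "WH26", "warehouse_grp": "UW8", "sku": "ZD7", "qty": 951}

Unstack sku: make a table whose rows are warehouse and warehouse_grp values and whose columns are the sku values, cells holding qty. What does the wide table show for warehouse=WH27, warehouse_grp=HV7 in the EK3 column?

Wide layout: rows indexed by warehouse and warehouse_grp, columns are the 4 distinct sku values (ZD7, EK3, DU8, XS7).
Cell (warehouse=WH27, warehouse_grp=HV7, sku=EK3) draws from the long row where warehouse=WH27, warehouse_grp=HV7 and sku=EK3, which has qty=254.

254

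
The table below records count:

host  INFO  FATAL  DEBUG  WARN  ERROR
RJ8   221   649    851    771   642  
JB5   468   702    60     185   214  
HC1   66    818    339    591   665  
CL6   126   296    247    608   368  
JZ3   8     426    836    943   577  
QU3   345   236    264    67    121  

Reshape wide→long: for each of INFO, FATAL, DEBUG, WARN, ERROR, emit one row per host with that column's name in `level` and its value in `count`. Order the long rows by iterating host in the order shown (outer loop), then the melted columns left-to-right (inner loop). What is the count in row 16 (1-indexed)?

30 rows total (6 × 5). Row 16: index ⌊(16-1)/5⌋ = 3 into host → CL6; (16-1) mod 5 = 0 into the melted columns → INFO.
So row 16 is (CL6, INFO, 126); count = 126.

126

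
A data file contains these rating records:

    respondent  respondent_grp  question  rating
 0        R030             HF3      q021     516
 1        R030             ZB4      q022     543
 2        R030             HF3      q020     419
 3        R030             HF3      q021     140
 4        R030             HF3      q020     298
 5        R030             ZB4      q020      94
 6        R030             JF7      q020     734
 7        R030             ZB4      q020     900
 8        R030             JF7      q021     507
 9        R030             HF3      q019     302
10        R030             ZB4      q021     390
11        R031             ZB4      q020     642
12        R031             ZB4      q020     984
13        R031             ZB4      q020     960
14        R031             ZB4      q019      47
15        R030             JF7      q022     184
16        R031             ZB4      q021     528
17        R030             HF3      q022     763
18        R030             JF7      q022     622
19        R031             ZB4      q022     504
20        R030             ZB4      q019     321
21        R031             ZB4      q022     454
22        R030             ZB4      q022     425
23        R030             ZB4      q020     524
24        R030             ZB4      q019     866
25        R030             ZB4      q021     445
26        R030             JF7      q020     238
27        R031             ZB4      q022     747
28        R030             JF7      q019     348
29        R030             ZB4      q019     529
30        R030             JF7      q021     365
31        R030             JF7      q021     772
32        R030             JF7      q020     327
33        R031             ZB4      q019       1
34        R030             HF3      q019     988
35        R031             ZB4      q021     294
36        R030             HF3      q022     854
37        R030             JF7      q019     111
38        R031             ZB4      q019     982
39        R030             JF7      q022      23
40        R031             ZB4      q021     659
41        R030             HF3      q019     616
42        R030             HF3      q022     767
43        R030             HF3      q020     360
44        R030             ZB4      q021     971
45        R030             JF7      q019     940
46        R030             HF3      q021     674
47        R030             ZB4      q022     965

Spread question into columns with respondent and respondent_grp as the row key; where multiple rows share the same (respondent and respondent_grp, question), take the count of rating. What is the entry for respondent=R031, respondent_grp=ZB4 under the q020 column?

Rows with respondent=R031, respondent_grp=ZB4 and question=q020: rating values are 642, 984, 960.
3 rows match — count = 3.

3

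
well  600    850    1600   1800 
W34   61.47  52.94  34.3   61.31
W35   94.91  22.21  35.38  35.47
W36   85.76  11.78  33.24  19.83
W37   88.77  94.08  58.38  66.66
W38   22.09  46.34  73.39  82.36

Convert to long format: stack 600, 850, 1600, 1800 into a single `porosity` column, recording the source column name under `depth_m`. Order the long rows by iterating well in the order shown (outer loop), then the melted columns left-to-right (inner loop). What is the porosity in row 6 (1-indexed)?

22.21

20 rows total (5 × 4). Row 6: index ⌊(6-1)/4⌋ = 1 into well → W35; (6-1) mod 4 = 1 into the melted columns → 850.
So row 6 is (W35, 850, 22.21); porosity = 22.21.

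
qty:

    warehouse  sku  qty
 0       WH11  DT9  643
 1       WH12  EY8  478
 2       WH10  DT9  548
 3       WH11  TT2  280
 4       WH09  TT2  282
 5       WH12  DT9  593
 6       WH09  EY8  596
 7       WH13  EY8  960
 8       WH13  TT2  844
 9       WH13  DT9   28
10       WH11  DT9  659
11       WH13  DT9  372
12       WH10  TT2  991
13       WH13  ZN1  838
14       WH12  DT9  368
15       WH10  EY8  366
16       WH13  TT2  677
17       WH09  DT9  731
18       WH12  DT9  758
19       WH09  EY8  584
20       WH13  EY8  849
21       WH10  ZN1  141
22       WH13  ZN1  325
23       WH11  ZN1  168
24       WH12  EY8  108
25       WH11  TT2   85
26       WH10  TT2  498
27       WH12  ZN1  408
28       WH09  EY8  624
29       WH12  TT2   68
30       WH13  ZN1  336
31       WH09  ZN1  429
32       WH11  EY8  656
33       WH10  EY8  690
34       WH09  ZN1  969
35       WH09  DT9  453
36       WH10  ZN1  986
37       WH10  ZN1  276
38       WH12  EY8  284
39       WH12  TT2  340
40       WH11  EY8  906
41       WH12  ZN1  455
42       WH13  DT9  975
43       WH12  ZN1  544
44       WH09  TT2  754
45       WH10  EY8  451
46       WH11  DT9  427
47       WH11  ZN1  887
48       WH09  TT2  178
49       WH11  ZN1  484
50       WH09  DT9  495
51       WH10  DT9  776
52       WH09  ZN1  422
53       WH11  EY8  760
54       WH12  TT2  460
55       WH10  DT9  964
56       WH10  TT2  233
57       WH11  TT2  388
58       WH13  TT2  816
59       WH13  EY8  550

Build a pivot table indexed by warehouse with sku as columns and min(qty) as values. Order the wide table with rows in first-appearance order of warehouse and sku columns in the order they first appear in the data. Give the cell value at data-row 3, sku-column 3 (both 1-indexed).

233

With rows in first-appearance order of warehouse, row 3 is warehouse=WH10. sku columns in first-appearance order: DT9, EY8, TT2, ZN1; column 3 is TT2.
Long rows with warehouse=WH10, sku=TT2: min(991, 498, 233) = 233.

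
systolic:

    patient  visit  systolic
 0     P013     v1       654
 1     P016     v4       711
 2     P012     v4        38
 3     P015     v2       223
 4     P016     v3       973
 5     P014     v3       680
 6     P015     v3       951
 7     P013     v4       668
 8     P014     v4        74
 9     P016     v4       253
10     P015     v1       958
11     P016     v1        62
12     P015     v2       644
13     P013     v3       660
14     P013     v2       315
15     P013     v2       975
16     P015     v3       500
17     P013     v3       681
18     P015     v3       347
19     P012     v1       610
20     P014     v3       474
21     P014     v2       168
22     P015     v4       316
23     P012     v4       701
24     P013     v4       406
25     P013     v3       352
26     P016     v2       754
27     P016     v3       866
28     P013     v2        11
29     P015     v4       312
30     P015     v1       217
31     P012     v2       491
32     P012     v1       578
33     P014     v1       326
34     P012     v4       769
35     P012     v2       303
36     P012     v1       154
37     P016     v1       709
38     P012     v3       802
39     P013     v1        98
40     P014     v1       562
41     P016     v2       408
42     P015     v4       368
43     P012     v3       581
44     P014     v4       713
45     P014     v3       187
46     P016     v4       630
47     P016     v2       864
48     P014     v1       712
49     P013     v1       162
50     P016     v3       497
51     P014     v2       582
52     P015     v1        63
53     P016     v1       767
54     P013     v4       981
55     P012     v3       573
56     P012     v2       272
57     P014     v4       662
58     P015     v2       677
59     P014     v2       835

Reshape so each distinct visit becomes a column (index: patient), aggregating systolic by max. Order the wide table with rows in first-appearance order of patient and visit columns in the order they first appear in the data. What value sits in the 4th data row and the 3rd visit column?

With rows in first-appearance order of patient, row 4 is patient=P015. visit columns in first-appearance order: v1, v4, v2, v3; column 3 is v2.
Long rows with patient=P015, visit=v2: max(223, 644, 677) = 677.

677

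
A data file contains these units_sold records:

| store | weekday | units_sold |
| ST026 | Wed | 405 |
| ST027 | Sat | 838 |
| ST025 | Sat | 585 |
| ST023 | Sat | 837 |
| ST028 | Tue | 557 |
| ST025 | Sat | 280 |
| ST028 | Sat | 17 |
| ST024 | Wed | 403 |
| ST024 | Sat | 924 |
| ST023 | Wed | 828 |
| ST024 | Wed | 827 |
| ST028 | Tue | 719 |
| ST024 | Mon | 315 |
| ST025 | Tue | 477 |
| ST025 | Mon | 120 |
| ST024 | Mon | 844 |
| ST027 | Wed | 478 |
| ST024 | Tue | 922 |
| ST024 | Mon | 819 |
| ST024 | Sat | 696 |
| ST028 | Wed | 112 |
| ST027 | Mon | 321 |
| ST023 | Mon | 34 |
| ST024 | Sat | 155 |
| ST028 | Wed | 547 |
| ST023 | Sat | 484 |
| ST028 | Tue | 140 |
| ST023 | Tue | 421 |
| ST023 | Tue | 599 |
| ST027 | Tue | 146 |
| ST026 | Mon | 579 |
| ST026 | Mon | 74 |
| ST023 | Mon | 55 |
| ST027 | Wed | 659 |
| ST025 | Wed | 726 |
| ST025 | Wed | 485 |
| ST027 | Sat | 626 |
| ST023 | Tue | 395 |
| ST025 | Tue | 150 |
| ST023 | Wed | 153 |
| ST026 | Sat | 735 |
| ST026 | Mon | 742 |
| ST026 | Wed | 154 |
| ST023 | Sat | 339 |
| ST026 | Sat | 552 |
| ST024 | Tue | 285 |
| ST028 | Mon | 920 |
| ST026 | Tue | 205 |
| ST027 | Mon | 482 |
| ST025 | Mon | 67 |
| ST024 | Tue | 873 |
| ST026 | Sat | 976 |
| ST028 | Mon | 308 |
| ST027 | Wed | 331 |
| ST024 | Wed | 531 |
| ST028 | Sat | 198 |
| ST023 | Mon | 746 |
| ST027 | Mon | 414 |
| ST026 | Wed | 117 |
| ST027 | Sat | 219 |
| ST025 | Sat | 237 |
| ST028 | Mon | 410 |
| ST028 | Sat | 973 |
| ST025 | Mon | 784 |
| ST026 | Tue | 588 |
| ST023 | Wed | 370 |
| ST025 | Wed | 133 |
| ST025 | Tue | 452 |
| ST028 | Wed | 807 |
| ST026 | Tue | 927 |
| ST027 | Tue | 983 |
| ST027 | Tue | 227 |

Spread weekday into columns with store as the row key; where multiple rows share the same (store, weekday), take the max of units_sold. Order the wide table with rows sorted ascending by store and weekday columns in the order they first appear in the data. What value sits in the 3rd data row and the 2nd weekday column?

585

With rows sorted ascending by store, row 3 is store=ST025. weekday columns in first-appearance order: Wed, Sat, Tue, Mon; column 2 is Sat.
Long rows with store=ST025, weekday=Sat: max(585, 280, 237) = 585.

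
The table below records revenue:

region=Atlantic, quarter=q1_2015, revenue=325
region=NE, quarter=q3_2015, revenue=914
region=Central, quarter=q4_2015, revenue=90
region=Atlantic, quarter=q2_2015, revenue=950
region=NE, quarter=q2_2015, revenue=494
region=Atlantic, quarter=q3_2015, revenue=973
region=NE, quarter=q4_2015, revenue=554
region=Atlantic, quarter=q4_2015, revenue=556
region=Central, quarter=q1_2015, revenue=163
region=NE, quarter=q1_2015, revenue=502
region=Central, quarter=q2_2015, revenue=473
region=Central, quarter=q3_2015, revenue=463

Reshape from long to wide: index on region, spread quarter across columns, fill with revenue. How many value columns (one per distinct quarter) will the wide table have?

4 distinct quarter values: q1_2015, q2_2015, q3_2015, q4_2015.

4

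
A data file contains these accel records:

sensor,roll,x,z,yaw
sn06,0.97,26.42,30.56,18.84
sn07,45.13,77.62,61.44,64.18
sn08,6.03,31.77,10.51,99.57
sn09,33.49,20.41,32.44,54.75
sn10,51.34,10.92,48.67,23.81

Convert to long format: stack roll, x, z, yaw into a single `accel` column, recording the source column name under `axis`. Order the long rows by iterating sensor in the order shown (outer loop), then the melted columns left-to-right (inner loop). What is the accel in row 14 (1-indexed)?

20.41

20 rows total (5 × 4). Row 14: index ⌊(14-1)/4⌋ = 3 into sensor → sn09; (14-1) mod 4 = 1 into the melted columns → x.
So row 14 is (sn09, x, 20.41); accel = 20.41.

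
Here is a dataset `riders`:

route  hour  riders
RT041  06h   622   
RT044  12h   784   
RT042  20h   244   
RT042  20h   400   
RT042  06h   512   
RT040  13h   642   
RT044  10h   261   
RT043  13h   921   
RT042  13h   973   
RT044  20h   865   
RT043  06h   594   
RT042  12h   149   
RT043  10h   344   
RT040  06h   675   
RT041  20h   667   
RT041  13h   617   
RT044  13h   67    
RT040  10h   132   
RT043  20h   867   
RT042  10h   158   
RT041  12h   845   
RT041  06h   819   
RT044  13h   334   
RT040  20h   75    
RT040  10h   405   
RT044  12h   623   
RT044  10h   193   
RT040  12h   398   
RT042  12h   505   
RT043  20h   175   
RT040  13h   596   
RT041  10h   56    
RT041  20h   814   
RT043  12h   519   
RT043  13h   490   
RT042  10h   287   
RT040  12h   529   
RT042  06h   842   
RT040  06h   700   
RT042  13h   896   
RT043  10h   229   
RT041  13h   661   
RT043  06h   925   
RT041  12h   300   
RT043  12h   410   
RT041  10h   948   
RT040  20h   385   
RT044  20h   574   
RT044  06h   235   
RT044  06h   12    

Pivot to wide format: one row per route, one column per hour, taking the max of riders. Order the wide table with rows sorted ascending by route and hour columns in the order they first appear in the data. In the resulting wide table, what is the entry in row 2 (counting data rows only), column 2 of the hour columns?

With rows sorted ascending by route, row 2 is route=RT041. hour columns in first-appearance order: 06h, 12h, 20h, 13h, 10h; column 2 is 12h.
Long rows with route=RT041, hour=12h: max(845, 300) = 845.

845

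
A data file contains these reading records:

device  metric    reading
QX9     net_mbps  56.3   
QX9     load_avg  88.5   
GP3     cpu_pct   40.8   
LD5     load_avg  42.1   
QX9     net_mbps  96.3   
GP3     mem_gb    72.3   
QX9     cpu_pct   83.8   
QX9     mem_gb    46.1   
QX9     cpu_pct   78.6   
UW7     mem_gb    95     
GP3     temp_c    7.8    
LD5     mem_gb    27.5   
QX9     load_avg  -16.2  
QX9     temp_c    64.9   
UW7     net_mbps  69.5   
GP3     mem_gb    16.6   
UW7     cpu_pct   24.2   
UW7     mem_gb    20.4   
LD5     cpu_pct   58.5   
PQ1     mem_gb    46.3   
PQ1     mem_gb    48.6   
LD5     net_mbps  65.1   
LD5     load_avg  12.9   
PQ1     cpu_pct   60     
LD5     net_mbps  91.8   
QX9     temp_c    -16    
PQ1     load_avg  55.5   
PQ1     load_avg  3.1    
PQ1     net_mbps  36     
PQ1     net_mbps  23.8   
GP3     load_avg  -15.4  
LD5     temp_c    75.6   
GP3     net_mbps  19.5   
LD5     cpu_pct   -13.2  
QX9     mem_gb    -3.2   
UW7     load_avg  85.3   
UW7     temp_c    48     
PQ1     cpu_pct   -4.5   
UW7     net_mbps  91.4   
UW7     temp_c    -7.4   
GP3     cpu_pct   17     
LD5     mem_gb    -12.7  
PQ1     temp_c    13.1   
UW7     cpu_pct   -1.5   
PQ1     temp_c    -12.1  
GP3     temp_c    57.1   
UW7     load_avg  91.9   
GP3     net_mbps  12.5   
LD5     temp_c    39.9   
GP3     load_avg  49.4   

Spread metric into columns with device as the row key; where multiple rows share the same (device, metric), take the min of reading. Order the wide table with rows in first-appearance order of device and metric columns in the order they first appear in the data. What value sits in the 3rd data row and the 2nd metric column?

12.9

With rows in first-appearance order of device, row 3 is device=LD5. metric columns in first-appearance order: net_mbps, load_avg, cpu_pct, mem_gb, temp_c; column 2 is load_avg.
Long rows with device=LD5, metric=load_avg: min(42.1, 12.9) = 12.9.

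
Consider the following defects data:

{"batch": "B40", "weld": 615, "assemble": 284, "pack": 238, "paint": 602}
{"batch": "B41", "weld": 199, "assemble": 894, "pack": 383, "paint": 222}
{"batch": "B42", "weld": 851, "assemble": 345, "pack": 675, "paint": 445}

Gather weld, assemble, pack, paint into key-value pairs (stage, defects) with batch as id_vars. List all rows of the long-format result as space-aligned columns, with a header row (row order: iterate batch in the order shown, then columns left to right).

batch  stage     defects
B40    weld      615    
B40    assemble  284    
B40    pack      238    
B40    paint     602    
B41    weld      199    
B41    assemble  894    
B41    pack      383    
B41    paint     222    
B42    weld      851    
B42    assemble  345    
B42    pack      675    
B42    paint     445    

Each (batch, column) pair becomes one row: 3 × 4 = 12 rows.
For example, (B40, weld) → defects=615.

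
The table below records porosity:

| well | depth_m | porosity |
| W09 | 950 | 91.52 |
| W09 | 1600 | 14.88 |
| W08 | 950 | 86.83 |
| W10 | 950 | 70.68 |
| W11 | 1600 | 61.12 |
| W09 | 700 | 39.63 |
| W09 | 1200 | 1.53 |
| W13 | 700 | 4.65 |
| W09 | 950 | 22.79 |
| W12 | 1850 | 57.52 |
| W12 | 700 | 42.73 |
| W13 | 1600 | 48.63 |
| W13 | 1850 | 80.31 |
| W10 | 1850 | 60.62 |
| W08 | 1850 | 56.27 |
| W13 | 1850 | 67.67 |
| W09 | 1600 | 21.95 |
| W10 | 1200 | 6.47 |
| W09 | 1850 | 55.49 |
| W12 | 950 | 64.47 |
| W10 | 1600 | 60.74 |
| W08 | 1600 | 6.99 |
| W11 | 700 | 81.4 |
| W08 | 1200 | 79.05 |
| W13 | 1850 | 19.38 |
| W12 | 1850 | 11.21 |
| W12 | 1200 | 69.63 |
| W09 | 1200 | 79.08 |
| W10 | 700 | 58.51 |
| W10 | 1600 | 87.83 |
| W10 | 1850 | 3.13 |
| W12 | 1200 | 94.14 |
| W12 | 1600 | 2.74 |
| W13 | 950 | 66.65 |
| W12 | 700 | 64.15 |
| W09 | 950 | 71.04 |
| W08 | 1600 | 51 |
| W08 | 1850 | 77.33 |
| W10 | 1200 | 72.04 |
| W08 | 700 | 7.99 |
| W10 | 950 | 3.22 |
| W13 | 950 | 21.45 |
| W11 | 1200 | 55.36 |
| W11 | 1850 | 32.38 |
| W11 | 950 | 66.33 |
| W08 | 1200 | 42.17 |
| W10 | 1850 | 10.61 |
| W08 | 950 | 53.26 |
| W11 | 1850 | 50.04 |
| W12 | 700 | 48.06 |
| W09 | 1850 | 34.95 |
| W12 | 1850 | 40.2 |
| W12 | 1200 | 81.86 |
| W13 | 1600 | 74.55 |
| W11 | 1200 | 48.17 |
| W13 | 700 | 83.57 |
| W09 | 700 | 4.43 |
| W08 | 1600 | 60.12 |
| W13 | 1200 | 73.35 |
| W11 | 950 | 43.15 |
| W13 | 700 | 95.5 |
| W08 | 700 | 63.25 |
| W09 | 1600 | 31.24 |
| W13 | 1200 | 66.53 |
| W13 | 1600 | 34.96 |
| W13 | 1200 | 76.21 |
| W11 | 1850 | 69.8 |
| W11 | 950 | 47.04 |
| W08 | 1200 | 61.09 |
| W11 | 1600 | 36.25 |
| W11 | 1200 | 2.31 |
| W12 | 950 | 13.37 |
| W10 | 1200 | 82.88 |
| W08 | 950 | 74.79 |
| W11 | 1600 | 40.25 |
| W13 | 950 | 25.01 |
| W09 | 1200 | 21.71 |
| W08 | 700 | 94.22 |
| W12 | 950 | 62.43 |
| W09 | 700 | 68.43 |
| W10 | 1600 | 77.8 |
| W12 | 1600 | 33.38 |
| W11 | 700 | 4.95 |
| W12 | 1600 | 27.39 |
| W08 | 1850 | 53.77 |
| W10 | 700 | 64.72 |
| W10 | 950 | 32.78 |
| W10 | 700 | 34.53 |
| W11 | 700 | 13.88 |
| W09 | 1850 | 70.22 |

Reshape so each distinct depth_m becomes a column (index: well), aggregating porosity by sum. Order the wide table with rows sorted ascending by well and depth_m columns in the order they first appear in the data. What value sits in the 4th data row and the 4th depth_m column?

With rows sorted ascending by well, row 4 is well=W11. depth_m columns in first-appearance order: 950, 1600, 700, 1200, 1850; column 4 is 1200.
Long rows with well=W11, depth_m=1200: 55.36 + 48.17 + 2.31 = 105.84.

105.84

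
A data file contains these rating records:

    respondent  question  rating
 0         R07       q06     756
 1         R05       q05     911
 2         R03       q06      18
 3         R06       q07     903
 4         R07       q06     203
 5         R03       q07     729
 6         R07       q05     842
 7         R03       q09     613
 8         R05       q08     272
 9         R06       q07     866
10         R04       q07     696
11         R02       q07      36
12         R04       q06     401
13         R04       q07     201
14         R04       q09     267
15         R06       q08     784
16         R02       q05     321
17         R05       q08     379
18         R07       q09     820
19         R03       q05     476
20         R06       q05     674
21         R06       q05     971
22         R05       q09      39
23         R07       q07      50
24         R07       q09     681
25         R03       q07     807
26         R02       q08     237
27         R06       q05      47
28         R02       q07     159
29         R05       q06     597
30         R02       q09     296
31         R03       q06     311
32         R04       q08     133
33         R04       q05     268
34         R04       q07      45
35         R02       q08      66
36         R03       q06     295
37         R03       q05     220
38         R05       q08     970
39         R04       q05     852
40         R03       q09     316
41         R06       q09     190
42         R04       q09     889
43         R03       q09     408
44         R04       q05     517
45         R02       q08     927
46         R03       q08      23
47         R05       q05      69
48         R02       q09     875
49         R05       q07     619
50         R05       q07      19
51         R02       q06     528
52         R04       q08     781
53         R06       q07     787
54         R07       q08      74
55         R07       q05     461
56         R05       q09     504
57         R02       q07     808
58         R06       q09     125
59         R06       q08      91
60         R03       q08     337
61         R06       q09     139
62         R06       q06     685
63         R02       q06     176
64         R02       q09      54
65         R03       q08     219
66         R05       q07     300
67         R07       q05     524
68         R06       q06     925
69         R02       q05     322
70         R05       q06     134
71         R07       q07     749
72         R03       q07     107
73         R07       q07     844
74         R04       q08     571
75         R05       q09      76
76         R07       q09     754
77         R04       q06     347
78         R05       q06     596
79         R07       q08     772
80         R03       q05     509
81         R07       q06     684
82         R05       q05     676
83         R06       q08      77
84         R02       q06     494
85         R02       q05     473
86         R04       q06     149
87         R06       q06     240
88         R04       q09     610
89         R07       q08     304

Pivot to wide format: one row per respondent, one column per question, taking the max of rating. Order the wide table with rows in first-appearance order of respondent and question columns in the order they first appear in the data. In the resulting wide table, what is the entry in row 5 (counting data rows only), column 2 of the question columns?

852

With rows in first-appearance order of respondent, row 5 is respondent=R04. question columns in first-appearance order: q06, q05, q07, q09, q08; column 2 is q05.
Long rows with respondent=R04, question=q05: max(268, 852, 517) = 852.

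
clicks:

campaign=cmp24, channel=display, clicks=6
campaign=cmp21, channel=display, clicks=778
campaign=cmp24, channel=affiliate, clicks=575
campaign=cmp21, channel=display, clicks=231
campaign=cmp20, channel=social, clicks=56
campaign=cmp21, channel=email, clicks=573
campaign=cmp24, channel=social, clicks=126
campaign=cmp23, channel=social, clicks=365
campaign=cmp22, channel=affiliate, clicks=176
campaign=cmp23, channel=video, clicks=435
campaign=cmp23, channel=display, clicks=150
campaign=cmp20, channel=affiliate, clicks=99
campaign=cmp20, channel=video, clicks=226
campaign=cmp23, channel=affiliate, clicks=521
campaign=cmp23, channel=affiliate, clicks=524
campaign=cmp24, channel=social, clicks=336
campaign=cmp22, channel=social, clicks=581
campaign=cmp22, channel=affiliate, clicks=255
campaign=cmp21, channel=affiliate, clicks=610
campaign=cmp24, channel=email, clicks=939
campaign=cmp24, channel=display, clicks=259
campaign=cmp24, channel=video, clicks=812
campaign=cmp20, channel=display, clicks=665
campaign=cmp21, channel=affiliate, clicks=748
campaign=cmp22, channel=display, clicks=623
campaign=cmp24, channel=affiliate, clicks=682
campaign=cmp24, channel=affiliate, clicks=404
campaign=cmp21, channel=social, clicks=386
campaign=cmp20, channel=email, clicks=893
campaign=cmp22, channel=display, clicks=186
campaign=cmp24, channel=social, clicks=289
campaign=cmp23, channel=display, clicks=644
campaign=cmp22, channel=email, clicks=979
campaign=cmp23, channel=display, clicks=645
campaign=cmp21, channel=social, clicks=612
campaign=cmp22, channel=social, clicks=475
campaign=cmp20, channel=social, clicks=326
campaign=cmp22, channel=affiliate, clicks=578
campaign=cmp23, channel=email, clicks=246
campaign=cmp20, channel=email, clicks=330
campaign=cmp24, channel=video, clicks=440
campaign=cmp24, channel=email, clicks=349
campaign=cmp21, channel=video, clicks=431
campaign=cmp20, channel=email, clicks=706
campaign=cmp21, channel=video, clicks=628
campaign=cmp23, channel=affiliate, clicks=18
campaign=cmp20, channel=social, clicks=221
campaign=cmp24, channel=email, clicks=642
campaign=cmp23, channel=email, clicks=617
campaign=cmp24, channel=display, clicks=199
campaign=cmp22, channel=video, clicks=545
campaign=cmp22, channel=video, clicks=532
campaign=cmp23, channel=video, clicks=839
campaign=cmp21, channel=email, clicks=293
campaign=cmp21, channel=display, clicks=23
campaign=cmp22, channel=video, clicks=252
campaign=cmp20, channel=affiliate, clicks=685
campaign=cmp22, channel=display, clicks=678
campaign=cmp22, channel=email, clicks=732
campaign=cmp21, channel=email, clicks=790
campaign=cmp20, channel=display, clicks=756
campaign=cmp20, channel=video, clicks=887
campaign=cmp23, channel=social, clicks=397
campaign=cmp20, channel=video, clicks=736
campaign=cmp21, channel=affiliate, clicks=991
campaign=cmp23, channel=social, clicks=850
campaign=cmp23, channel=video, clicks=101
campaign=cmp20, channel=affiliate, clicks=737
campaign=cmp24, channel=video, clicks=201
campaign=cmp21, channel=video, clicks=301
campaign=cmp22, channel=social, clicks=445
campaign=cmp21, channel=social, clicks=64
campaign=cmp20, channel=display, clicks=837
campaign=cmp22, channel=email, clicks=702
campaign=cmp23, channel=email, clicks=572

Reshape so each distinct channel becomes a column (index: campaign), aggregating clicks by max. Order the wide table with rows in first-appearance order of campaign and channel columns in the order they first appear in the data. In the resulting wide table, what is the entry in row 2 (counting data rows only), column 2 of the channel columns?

With rows in first-appearance order of campaign, row 2 is campaign=cmp21. channel columns in first-appearance order: display, affiliate, social, email, video; column 2 is affiliate.
Long rows with campaign=cmp21, channel=affiliate: max(610, 748, 991) = 991.

991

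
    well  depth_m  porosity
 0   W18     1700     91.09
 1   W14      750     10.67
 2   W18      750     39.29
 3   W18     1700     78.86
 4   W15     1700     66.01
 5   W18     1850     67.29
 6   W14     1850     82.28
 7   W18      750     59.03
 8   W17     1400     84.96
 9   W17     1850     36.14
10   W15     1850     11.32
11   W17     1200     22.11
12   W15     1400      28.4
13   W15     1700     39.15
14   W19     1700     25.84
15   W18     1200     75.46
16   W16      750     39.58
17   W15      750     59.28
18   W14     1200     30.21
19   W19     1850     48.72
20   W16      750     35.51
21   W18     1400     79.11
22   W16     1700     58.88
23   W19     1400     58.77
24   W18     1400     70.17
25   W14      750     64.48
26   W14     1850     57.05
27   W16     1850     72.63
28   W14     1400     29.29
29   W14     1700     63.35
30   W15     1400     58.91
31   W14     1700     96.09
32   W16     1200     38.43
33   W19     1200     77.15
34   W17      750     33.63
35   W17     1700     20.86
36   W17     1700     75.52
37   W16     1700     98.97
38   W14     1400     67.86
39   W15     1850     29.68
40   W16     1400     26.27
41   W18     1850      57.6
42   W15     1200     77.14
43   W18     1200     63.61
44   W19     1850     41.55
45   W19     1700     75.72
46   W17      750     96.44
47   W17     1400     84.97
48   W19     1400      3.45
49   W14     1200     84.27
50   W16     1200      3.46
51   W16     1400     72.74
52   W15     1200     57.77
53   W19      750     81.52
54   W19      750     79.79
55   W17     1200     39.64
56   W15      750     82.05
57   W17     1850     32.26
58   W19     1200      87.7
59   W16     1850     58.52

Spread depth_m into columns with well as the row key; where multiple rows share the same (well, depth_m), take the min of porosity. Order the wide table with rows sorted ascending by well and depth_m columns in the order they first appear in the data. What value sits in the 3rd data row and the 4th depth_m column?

With rows sorted ascending by well, row 3 is well=W16. depth_m columns in first-appearance order: 1700, 750, 1850, 1400, 1200; column 4 is 1400.
Long rows with well=W16, depth_m=1400: min(26.27, 72.74) = 26.27.

26.27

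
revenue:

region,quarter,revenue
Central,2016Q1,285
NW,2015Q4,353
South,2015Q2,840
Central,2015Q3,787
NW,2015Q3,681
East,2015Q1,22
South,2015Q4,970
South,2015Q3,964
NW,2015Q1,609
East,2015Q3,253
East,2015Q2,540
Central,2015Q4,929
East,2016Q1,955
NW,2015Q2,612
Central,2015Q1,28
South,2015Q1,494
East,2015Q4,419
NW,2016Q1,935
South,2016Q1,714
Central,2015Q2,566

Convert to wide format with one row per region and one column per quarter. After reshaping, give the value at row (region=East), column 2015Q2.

540

Wide layout: rows indexed by region, columns are the 5 distinct quarter values (2016Q1, 2015Q4, 2015Q2, 2015Q3, 2015Q1).
Cell (region=East, quarter=2015Q2) draws from the long row where region=East and quarter=2015Q2, which has revenue=540.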